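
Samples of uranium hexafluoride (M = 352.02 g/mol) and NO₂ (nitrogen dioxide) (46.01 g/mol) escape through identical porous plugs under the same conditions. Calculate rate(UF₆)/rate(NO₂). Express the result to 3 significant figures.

By Graham's law, rate_UF₆/rate_NO₂ = √(M_NO₂/M_UF₆) = √(46.01/352.02) = √0.1307 = 0.362.

0.362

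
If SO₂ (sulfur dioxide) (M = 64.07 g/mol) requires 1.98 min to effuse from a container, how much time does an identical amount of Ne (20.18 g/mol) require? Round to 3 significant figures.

1.11 min

Since effusion rate ∝ 1/√M, t_Ne/t_SO₂ = √(M_Ne/M_SO₂) = √(20.18/64.07) = √0.3150 = 0.5612.
So the time for Ne is 1.98 × 0.5612 = 1.11 min.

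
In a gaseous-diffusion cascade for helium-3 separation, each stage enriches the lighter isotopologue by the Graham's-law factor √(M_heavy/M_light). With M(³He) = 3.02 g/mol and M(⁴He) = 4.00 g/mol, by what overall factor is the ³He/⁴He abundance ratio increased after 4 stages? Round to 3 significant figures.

1.75

The single-stage factor is √(M_heavy/M_light), so 4 stages give [√(4.00/3.02)]^4 = (4.00/3.02)^(4/2).
= 1.32450^2 = 1.75.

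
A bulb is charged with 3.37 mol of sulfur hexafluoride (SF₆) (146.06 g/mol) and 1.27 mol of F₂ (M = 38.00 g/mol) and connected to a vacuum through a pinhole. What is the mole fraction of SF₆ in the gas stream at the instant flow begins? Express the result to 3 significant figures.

0.575

Effusion rate of each component ∝ n_i/√M_i (partial pressure × 1/√M).
So x_SF₆ in the escaping gas = (n_SF₆/√M_SF₆) / Σ(n_i/√M_i)
= (3.37/√146.06) / (3.37/√146.06 + 1.27/√38.00) = 0.2788/(0.2788 + 0.2060) = 0.575.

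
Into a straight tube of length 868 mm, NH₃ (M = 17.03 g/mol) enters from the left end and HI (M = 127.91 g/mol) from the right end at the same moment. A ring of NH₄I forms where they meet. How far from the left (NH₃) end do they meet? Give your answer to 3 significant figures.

Distances travelled in equal time are proportional to diffusion rates, so d_NH₃/d_HI = √(M_HI/M_NH₃) = √(127.91/17.03) = 2.741.
With d_NH₃ + d_HI = 868 mm, d_HI = 868/(1 + 2.741) = 232.0 mm.
d_NH₃ = 868 − 232.0 = 636 mm.

636 mm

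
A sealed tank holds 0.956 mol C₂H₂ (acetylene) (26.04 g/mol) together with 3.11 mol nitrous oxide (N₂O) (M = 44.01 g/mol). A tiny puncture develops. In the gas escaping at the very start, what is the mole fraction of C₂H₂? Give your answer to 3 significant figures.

0.286

Rate_i ∝ x_i/√M_i (Graham's law weighted by mole fraction), so the effusate composition follows n_i/√M_i.
So x_C₂H₂ in the escaping gas = (n_C₂H₂/√M_C₂H₂) / Σ(n_i/√M_i)
= (0.956/√26.04) / (0.956/√26.04 + 3.11/√44.01) = 0.1873/(0.1873 + 0.4688) = 0.286.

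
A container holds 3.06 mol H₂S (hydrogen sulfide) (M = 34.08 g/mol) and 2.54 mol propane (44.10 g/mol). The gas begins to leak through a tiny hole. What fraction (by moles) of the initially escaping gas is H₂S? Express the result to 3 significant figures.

The effusion rate of species i is ∝ p_i/√M_i ∝ n_i/√M_i.
Mole fraction of H₂S in the effusate = (n_H₂S/√M_H₂S) / (n_H₂S/√M_H₂S + n_C₃H₈/√M_C₃H₈)
= (3.06/√34.08) / (3.06/√34.08 + 2.54/√44.10) = 0.5242/(0.5242 + 0.3825) = 0.578.

0.578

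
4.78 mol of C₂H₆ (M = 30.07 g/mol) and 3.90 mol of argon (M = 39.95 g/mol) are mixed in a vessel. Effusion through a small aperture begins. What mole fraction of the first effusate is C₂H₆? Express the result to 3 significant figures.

Each component's effusion rate ∝ (its partial pressure)·(1/√M) ∝ n_i/√M_i.
So x_C₂H₆ in the escaping gas = (n_C₂H₆/√M_C₂H₆) / Σ(n_i/√M_i)
= (4.78/√30.07) / (4.78/√30.07 + 3.90/√39.95) = 0.8717/(0.8717 + 0.6170) = 0.586.

0.586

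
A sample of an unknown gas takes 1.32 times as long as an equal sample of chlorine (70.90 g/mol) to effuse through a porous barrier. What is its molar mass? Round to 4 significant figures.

123.5 g/mol

Graham's law gives t_X/t_Cl₂ = √(M_X/M_Cl₂).
1.32 = √(M_X/70.90)
M_X = 70.90 × 1.32² = 70.90 × 1.742 = 123.5 g/mol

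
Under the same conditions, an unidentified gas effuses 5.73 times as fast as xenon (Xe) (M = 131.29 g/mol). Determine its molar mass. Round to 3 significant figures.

4.00 g/mol

Since effusion rate ∝ 1/√M, rate_X/rate_Xe = √(M_Xe/M_X).
5.73 = √(131.29/M_X)
M_X = 131.29 / 5.73² = 131.29 / 32.83 = 4.00 g/mol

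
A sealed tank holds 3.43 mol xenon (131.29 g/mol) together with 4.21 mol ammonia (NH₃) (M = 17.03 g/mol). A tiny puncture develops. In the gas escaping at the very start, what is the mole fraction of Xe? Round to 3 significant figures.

The effusion rate of species i is ∝ p_i/√M_i ∝ n_i/√M_i.
x_Xe(eff) = (n_Xe/√M_Xe) / (n_Xe/√M_Xe + n_NH₃/√M_NH₃)
= (3.43/√131.29) / (3.43/√131.29 + 4.21/√17.03) = 0.2993/(0.2993 + 1.020) = 0.227.

0.227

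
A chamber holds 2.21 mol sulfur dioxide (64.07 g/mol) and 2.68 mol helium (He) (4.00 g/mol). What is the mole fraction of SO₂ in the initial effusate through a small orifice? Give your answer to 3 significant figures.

Rate_i ∝ x_i/√M_i (Graham's law weighted by mole fraction), so the effusate composition follows n_i/√M_i.
x_SO₂(eff) = (n_SO₂/√M_SO₂) / (n_SO₂/√M_SO₂ + n_He/√M_He)
= (2.21/√64.07) / (2.21/√64.07 + 2.68/√4.00) = 0.2761/(0.2761 + 1.340) = 0.171.

0.171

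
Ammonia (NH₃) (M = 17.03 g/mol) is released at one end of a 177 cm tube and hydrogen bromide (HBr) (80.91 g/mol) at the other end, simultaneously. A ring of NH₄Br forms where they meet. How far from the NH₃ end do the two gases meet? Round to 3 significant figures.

In equal time, each gas travels a distance ∝ its rate ∝ 1/√M, so d_NH₃/d_HBr = √(M_HBr/M_NH₃) = √(80.91/17.03) = 2.180.
With d_NH₃ + d_HBr = 177 cm, d_HBr = 177/(1 + 2.180) = 55.67 cm.
d_NH₃ = 177 − 55.67 = 121 cm.

121 cm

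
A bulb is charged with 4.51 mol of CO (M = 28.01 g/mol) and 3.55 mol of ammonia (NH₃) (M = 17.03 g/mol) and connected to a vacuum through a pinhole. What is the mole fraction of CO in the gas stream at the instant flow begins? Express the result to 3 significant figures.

Each component's effusion rate ∝ (its partial pressure)·(1/√M) ∝ n_i/√M_i.
Mole fraction of CO in the effusate = (n_CO/√M_CO) / (n_CO/√M_CO + n_NH₃/√M_NH₃)
= (4.51/√28.01) / (4.51/√28.01 + 3.55/√17.03) = 0.8522/(0.8522 + 0.8602) = 0.498.

0.498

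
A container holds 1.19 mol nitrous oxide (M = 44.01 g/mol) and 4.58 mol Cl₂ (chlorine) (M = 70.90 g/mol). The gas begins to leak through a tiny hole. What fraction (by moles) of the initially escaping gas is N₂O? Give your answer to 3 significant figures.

Effusion rate of each component ∝ n_i/√M_i (partial pressure × 1/√M).
So x_N₂O in the escaping gas = (n_N₂O/√M_N₂O) / Σ(n_i/√M_i)
= (1.19/√44.01) / (1.19/√44.01 + 4.58/√70.90) = 0.1794/(0.1794 + 0.5439) = 0.248.

0.248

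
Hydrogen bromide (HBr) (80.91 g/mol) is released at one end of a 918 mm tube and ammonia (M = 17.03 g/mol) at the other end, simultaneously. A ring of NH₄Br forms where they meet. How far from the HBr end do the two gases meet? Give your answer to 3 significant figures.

289 mm

Graham's law gives d_HBr/d_NH₃ = rate_HBr/rate_NH₃ = √(M_NH₃/M_HBr) = √(17.03/80.91) = 0.4588.
With d_HBr + d_NH₃ = 918 mm, d_NH₃ = 918/(1 + 0.4588) = 629.3 mm.
d_HBr = 918 − 629.3 = 289 mm.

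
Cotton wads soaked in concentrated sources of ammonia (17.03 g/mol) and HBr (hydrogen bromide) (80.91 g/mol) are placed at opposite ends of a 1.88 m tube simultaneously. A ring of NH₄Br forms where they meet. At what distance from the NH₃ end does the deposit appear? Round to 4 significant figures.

In equal time, each gas travels a distance ∝ its rate ∝ 1/√M, so d_NH₃/d_HBr = √(M_HBr/M_NH₃) = √(80.91/17.03) = 2.180.
With d_NH₃ + d_HBr = 1.88 m, d_HBr = 1.88/(1 + 2.180) = 0.5913 m.
d_NH₃ = 1.88 − 0.5913 = 1.289 m.

1.289 m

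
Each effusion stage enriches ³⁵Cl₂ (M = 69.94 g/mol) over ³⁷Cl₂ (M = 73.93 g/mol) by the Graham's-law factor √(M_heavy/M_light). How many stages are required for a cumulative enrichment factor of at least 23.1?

Per stage α = (73.93/69.94)^(1/2) = 1.05705^0.5, giving ln α = 0.02774.
Need α^N ≥ 23.1 ⇒ N ≥ ln(23.1) / ln α = 3.140 / 0.02774 = 113.19.
So at least 114 stages are needed.

114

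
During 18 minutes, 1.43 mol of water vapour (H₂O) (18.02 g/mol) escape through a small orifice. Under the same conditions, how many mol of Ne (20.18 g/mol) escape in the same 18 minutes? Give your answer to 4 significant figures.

Graham's law gives rate_Ne/rate_H₂O = √(M_H₂O/M_Ne) = √(18.02/20.18) = √0.8930 = 0.9450.
So the amount for Ne is 1.43 × 0.9450 = 1.351 mol.

1.351 mol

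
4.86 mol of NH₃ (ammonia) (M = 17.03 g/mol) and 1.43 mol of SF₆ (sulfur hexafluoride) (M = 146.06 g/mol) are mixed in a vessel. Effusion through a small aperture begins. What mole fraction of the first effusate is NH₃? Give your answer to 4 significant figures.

Each component's effusion rate ∝ (its partial pressure)·(1/√M) ∝ n_i/√M_i.
So x_NH₃ in the escaping gas = (n_NH₃/√M_NH₃) / Σ(n_i/√M_i)
= (4.86/√17.03) / (4.86/√17.03 + 1.43/√146.06) = 1.178/(1.178 + 0.1183) = 0.9087.

0.9087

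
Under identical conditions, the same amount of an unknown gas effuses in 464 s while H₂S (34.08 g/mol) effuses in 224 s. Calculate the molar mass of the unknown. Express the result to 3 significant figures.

Graham's law gives t_X/t_H₂S = √(M_X/M_H₂S).
464/224 = 2.071 = √(M_X/34.08)
M_X = 34.08 × 2.071² = 34.08 × 4.291 = 146 g/mol

146 g/mol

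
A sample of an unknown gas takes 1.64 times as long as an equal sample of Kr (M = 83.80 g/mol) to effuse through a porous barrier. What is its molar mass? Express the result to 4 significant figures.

Using Graham's law: t_X/t_Kr = √(M_X/M_Kr).
1.64 = √(M_X/83.80)
M_X = 83.80 × 1.64² = 83.80 × 2.690 = 225.4 g/mol

225.4 g/mol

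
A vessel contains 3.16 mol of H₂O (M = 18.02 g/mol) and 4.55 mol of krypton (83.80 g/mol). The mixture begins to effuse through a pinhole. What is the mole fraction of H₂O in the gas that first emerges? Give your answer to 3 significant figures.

0.600

Effusion rate of each component ∝ n_i/√M_i (partial pressure × 1/√M).
x_H₂O(eff) = (n_H₂O/√M_H₂O) / (n_H₂O/√M_H₂O + n_Kr/√M_Kr)
= (3.16/√18.02) / (3.16/√18.02 + 4.55/√83.80) = 0.7444/(0.7444 + 0.4970) = 0.600.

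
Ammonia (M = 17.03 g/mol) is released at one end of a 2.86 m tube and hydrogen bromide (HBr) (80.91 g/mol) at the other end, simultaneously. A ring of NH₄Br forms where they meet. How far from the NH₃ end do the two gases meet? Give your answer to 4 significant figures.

The fronts meet when d_NH₃ + d_HBr = L with d_NH₃/d_HBr = √(M_HBr/M_NH₃) (Graham's law). Here √(M_HBr/M_NH₃) = √(80.91/17.03) = 2.180.
With d_NH₃ + d_HBr = 2.86 m, d_HBr = 2.86/(1 + 2.180) = 0.8995 m.
d_NH₃ = 2.86 − 0.8995 = 1.961 m.

1.961 m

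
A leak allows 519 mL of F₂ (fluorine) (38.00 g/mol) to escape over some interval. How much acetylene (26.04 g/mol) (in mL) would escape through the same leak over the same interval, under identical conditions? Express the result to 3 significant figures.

627 mL

Since effusion rate ∝ 1/√M, rate_C₂H₂/rate_F₂ = √(M_F₂/M_C₂H₂) = √(38.00/26.04) = √1.459 = 1.208.
So the volume for C₂H₂ is 519 × 1.208 = 627 mL.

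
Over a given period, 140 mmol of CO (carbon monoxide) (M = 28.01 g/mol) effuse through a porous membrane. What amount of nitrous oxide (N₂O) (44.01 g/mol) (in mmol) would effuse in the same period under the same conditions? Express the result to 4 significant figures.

Graham's law gives rate_N₂O/rate_CO = √(M_CO/M_N₂O) = √(28.01/44.01) = √0.6364 = 0.7978.
So the amount for N₂O is 140 × 0.7978 = 111.7 mmol.

111.7 mmol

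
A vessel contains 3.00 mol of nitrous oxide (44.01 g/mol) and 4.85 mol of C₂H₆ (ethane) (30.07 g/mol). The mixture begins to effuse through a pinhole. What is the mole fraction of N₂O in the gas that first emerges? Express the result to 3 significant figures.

0.338

Rate_i ∝ x_i/√M_i (Graham's law weighted by mole fraction), so the effusate composition follows n_i/√M_i.
So x_N₂O in the escaping gas = (n_N₂O/√M_N₂O) / Σ(n_i/√M_i)
= (3.00/√44.01) / (3.00/√44.01 + 4.85/√30.07) = 0.4522/(0.4522 + 0.8845) = 0.338.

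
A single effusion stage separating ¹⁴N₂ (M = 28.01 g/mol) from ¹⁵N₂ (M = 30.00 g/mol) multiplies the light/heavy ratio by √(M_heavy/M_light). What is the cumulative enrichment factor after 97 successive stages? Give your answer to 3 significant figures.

The single-stage factor is √(M_heavy/M_light), so 97 stages give [√(30.00/28.01)]^97 = (30.00/28.01)^(97/2).
= 1.07105^(97/2) = 27.9.

27.9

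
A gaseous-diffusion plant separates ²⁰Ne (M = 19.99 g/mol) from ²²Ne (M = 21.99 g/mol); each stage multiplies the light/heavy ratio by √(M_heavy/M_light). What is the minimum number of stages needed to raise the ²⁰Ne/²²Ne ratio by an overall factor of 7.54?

Single-stage factor α = √(21.99/19.99), so ln α = ½ ln(1.10005) = 0.04768.
Need α^N ≥ 7.54 ⇒ N ≥ ln(7.54) / ln α = 2.020 / 0.04768 = 42.37.
Minimum whole number of stages: N = 43.

43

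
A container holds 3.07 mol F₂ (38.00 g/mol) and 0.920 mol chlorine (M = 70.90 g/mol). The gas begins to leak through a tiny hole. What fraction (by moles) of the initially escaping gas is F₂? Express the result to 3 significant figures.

0.820

Effusion rate of each component ∝ n_i/√M_i (partial pressure × 1/√M).
Mole fraction of F₂ in the effusate = (n_F₂/√M_F₂) / (n_F₂/√M_F₂ + n_Cl₂/√M_Cl₂)
= (3.07/√38.00) / (3.07/√38.00 + 0.920/√70.90) = 0.4980/(0.4980 + 0.1093) = 0.820.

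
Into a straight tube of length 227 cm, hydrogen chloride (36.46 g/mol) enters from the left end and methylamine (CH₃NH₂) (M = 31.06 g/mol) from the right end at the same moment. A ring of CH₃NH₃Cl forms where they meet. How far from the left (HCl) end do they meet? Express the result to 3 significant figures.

109 cm

In equal time, each gas travels a distance ∝ its rate ∝ 1/√M, so d_HCl/d_CH₃NH₂ = √(M_CH₃NH₂/M_HCl) = √(31.06/36.46) = 0.9230.
With d_HCl + d_CH₃NH₂ = 227 cm, d_CH₃NH₂ = 227/(1 + 0.9230) = 118.0 cm.
d_HCl = 227 − 118.0 = 109 cm.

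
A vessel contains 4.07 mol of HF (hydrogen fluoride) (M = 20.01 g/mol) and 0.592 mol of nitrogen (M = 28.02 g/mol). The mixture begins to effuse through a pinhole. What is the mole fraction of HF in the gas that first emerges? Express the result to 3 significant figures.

Effusion rate of each component ∝ n_i/√M_i (partial pressure × 1/√M).
So x_HF in the escaping gas = (n_HF/√M_HF) / Σ(n_i/√M_i)
= (4.07/√20.01) / (4.07/√20.01 + 0.592/√28.02) = 0.9099/(0.9099 + 0.1118) = 0.891.

0.891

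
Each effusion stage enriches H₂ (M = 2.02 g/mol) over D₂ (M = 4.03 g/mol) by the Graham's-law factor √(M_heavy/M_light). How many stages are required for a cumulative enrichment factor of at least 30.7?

10

Single-stage factor α = √(4.03/2.02), so ln α = ½ ln(1.99505) = 0.3453.
Need α^N ≥ 30.7 ⇒ N ≥ ln(30.7) / ln α = 3.424 / 0.3453 = 9.92.
So at least 10 stages are needed.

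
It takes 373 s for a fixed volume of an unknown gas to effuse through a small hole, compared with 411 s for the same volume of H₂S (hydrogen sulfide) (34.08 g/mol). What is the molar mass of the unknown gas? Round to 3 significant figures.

Using Graham's law: t_X/t_H₂S = √(M_X/M_H₂S).
373/411 = 0.9075 = √(M_X/34.08)
M_X = 34.08 × 0.9075² = 34.08 × 0.8236 = 28.1 g/mol

28.1 g/mol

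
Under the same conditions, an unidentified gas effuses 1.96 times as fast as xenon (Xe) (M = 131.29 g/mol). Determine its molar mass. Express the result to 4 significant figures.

Graham's law gives rate_X/rate_Xe = √(M_Xe/M_X).
1.96 = √(131.29/M_X)
M_X = 131.29 / 1.96² = 131.29 / 3.842 = 34.18 g/mol

34.18 g/mol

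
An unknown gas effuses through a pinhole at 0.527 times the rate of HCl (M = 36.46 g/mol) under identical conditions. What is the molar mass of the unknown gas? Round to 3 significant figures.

131 g/mol

Graham's law gives rate_X/rate_HCl = √(M_HCl/M_X).
0.527 = √(36.46/M_X)
M_X = 36.46 / 0.527² = 36.46 / 0.2777 = 131 g/mol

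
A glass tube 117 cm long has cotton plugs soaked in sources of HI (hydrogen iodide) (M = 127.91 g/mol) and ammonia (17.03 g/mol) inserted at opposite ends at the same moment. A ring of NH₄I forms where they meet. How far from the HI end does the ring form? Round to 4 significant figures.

31.28 cm

Distances travelled in equal time are proportional to diffusion rates, so d_HI/d_NH₃ = √(M_NH₃/M_HI) = √(17.03/127.91) = 0.3649.
With d_HI + d_NH₃ = 117 cm, d_NH₃ = 117/(1 + 0.3649) = 85.72 cm.
d_HI = 117 − 85.72 = 31.28 cm.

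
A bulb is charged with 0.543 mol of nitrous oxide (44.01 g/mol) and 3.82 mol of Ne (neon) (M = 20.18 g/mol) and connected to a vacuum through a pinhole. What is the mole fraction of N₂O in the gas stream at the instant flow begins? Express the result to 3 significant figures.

The effusion rate of species i is ∝ p_i/√M_i ∝ n_i/√M_i.
x_N₂O(eff) = (n_N₂O/√M_N₂O) / (n_N₂O/√M_N₂O + n_Ne/√M_Ne)
= (0.543/√44.01) / (0.543/√44.01 + 3.82/√20.18) = 0.08185/(0.08185 + 0.8504) = 0.0878.

0.0878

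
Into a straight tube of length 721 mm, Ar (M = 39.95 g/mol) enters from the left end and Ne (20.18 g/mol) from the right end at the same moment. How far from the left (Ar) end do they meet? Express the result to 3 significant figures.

300 mm

Distances travelled in equal time are proportional to diffusion rates, so d_Ar/d_Ne = √(M_Ne/M_Ar) = √(20.18/39.95) = 0.7107.
With d_Ar + d_Ne = 721 mm, d_Ne = 721/(1 + 0.7107) = 421.5 mm.
d_Ar = 721 − 421.5 = 300 mm.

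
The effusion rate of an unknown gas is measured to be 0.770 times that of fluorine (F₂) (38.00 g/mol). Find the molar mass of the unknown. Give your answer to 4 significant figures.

64.09 g/mol

Graham's law gives rate_X/rate_F₂ = √(M_F₂/M_X).
0.770 = √(38.00/M_X)
M_X = 38.00 / 0.770² = 38.00 / 0.5929 = 64.09 g/mol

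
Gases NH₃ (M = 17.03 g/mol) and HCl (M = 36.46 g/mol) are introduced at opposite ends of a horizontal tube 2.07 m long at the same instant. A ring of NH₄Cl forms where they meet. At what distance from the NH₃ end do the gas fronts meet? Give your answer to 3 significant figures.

1.23 m

Graham's law gives d_NH₃/d_HCl = rate_NH₃/rate_HCl = √(M_HCl/M_NH₃) = √(36.46/17.03) = 1.463.
With d_NH₃ + d_HCl = 2.07 m, d_HCl = 2.07/(1 + 1.463) = 0.8404 m.
d_NH₃ = 2.07 − 0.8404 = 1.23 m.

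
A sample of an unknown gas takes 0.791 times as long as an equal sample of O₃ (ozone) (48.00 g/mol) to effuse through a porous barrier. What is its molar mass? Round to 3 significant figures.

Graham's law gives t_X/t_O₃ = √(M_X/M_O₃).
0.791 = √(M_X/48.00)
M_X = 48.00 × 0.791² = 48.00 × 0.6257 = 30.0 g/mol

30.0 g/mol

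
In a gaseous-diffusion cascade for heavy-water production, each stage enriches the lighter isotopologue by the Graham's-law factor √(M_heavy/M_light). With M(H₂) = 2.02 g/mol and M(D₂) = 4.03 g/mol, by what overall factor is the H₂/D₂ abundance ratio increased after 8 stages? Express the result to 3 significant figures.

Each stage multiplies the ratio by α = √(4.03/2.02), so after 8 stages the overall factor is α^8 = (4.03/2.02)^(8/2).
= 1.99505^4 = 15.8.

15.8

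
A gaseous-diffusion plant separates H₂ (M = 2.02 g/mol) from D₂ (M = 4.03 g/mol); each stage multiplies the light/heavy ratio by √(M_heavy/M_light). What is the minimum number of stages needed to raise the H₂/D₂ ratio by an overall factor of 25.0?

10

With α = √(4.03/2.02) per stage, ln α = ½ ln(1.99505) = 0.3453.
Need α^N ≥ 25.0 ⇒ N ≥ ln(25.0) / ln α = 3.219 / 0.3453 = 9.32.
Minimum whole number of stages: N = 10.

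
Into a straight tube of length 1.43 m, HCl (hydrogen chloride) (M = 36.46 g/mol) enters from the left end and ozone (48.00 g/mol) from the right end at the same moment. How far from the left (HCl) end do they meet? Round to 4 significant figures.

Distances travelled in equal time are proportional to diffusion rates, so d_HCl/d_O₃ = √(M_O₃/M_HCl) = √(48.00/36.46) = 1.147.
With d_HCl + d_O₃ = 1.43 m, d_O₃ = 1.43/(1 + 1.147) = 0.6659 m.
d_HCl = 1.43 − 0.6659 = 0.7641 m.

0.7641 m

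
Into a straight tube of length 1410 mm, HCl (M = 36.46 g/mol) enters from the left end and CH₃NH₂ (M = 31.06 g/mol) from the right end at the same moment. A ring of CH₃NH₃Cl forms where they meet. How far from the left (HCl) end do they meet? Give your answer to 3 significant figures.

Graham's law gives d_HCl/d_CH₃NH₂ = rate_HCl/rate_CH₃NH₂ = √(M_CH₃NH₂/M_HCl) = √(31.06/36.46) = 0.9230.
With d_HCl + d_CH₃NH₂ = 1410 mm, d_CH₃NH₂ = 1410/(1 + 0.9230) = 733.2 mm.
d_HCl = 1410 − 733.2 = 677 mm.

677 mm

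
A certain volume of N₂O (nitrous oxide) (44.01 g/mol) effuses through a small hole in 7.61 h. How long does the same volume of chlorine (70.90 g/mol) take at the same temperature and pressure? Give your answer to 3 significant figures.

9.66 h

By Graham's law, t_Cl₂/t_N₂O = √(M_Cl₂/M_N₂O) = √(70.90/44.01) = √1.611 = 1.269.
So the time for Cl₂ is 7.61 × 1.269 = 9.66 h.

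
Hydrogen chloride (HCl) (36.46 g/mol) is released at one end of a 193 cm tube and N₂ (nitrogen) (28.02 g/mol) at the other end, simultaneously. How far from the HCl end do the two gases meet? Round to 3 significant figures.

90.2 cm

Distances travelled in equal time are proportional to diffusion rates, so d_HCl/d_N₂ = √(M_N₂/M_HCl) = √(28.02/36.46) = 0.8766.
With d_HCl + d_N₂ = 193 cm, d_N₂ = 193/(1 + 0.8766) = 102.8 cm.
d_HCl = 193 − 102.8 = 90.2 cm.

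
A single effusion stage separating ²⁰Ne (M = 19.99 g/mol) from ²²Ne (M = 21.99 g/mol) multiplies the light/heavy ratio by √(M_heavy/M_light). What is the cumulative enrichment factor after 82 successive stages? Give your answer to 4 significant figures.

49.88

Overall factor = α^82 with α = √(21.99/19.99), i.e. (21.99/19.99)^(82/2).
= 1.10005^41 = 49.88.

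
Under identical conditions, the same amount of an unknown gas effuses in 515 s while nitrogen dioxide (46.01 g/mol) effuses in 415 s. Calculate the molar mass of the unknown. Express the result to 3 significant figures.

70.9 g/mol

Graham's law gives t_X/t_NO₂ = √(M_X/M_NO₂).
515/415 = 1.241 = √(M_X/46.01)
M_X = 46.01 × 1.241² = 46.01 × 1.540 = 70.9 g/mol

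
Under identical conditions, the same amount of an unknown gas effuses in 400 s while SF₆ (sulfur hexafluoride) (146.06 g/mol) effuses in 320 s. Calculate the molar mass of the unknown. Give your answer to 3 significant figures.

From Graham's law, t_X/t_SF₆ = √(M_X/M_SF₆).
400/320 = 1.250 = √(M_X/146.06)
M_X = 146.06 × 1.250² = 146.06 × 1.562 = 228 g/mol

228 g/mol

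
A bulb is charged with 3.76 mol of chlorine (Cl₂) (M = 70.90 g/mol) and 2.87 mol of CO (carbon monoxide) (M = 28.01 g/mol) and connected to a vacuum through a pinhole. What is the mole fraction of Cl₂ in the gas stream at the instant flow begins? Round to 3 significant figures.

The effusion rate of species i is ∝ p_i/√M_i ∝ n_i/√M_i.
So x_Cl₂ in the escaping gas = (n_Cl₂/√M_Cl₂) / Σ(n_i/√M_i)
= (3.76/√70.90) / (3.76/√70.90 + 2.87/√28.01) = 0.4465/(0.4465 + 0.5423) = 0.452.

0.452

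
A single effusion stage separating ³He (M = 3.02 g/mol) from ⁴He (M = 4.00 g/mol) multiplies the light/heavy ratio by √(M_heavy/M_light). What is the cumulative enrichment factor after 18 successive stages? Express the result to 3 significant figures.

Overall factor = α^18 with α = √(4.00/3.02), i.e. (4.00/3.02)^(18/2).
= 1.32450^9 = 12.5.

12.5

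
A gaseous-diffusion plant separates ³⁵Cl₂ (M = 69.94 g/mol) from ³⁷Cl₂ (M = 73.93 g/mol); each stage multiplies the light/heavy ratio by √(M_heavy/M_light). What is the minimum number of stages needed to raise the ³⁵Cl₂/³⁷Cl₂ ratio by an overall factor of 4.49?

Single-stage factor α = √(73.93/69.94), so ln α = ½ ln(1.05705) = 0.02774.
Need α^N ≥ 4.49 ⇒ N ≥ ln(4.49) / ln α = 1.502 / 0.02774 = 54.14.
Rounding up, N = 55 stages.

55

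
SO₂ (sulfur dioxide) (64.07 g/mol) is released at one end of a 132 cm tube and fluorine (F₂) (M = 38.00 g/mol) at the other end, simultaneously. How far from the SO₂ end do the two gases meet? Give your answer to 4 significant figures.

Graham's law gives d_SO₂/d_F₂ = rate_SO₂/rate_F₂ = √(M_F₂/M_SO₂) = √(38.00/64.07) = 0.7701.
With d_SO₂ + d_F₂ = 132 cm, d_F₂ = 132/(1 + 0.7701) = 74.57 cm.
d_SO₂ = 132 − 74.57 = 57.43 cm.

57.43 cm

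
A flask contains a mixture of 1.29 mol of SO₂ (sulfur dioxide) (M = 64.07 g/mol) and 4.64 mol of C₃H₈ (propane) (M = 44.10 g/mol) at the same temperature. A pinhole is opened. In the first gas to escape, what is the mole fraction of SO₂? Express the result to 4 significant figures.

0.1874

Effusion rate of each component ∝ n_i/√M_i (partial pressure × 1/√M).
x_SO₂(eff) = (n_SO₂/√M_SO₂) / (n_SO₂/√M_SO₂ + n_C₃H₈/√M_C₃H₈)
= (1.29/√64.07) / (1.29/√64.07 + 4.64/√44.10) = 0.1612/(0.1612 + 0.6987) = 0.1874.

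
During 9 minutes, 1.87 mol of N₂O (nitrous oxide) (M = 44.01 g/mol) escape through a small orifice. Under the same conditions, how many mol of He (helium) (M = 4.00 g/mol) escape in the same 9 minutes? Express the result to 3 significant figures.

From Graham's law, rate_He/rate_N₂O = √(M_N₂O/M_He) = √(44.01/4.00) = √11.00 = 3.317.
So the amount for He is 1.87 × 3.317 = 6.20 mol.

6.20 mol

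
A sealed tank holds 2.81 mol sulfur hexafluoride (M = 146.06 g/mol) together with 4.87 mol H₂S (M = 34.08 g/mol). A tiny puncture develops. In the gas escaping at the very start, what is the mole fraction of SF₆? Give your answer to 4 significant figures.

Effusion rate of each component ∝ n_i/√M_i (partial pressure × 1/√M).
Mole fraction of SF₆ in the effusate = (n_SF₆/√M_SF₆) / (n_SF₆/√M_SF₆ + n_H₂S/√M_H₂S)
= (2.81/√146.06) / (2.81/√146.06 + 4.87/√34.08) = 0.2325/(0.2325 + 0.8342) = 0.2180.

0.2180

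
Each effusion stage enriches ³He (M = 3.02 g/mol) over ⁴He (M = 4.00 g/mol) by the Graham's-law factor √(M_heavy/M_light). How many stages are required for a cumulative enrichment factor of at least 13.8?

19

Per stage α = (4.00/3.02)^(1/2) = 1.32450^0.5, giving ln α = 0.1405.
Need α^N ≥ 13.8 ⇒ N ≥ ln(13.8) / ln α = 2.625 / 0.1405 = 18.68.
Minimum whole number of stages: N = 19.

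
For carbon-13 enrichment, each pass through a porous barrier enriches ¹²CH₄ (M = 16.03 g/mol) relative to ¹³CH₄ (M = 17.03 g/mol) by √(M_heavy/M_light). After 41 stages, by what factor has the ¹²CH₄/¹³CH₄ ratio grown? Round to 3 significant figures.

3.46

Each stage multiplies the ratio by α = √(17.03/16.03), so after 41 stages the overall factor is α^41 = (17.03/16.03)^(41/2).
= 1.06238^(41/2) = 3.46.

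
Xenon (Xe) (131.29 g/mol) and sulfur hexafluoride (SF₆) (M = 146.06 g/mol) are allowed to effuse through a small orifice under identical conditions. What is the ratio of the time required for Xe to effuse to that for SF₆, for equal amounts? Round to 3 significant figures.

By Graham's law, t_Xe/t_SF₆ = √(M_Xe/M_SF₆) = √(131.29/146.06) = √0.8989 = 0.948.

0.948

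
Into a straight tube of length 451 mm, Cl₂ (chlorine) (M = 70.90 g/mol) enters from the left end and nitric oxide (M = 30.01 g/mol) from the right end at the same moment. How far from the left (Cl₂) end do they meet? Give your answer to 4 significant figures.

177.8 mm

Distances travelled in equal time are proportional to diffusion rates, so d_Cl₂/d_NO = √(M_NO/M_Cl₂) = √(30.01/70.90) = 0.6506.
With d_Cl₂ + d_NO = 451 mm, d_NO = 451/(1 + 0.6506) = 273.2 mm.
d_Cl₂ = 451 − 273.2 = 177.8 mm.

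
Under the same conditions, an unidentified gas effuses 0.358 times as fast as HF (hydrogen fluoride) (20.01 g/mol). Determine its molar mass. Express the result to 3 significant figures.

156 g/mol

Graham's law gives rate_X/rate_HF = √(M_HF/M_X).
0.358 = √(20.01/M_X)
M_X = 20.01 / 0.358² = 20.01 / 0.1282 = 156 g/mol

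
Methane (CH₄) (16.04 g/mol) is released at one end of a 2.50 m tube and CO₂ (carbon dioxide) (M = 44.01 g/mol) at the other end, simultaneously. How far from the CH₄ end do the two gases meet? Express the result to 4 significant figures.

Distances travelled in equal time are proportional to diffusion rates, so d_CH₄/d_CO₂ = √(M_CO₂/M_CH₄) = √(44.01/16.04) = 1.656.
With d_CH₄ + d_CO₂ = 2.50 m, d_CO₂ = 2.50/(1 + 1.656) = 0.9411 m.
d_CH₄ = 2.50 − 0.9411 = 1.559 m.

1.559 m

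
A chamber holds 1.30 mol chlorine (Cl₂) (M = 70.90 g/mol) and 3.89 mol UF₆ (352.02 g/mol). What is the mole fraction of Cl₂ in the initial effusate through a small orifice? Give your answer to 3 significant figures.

0.427

The effusion rate of species i is ∝ p_i/√M_i ∝ n_i/√M_i.
x_Cl₂(eff) = (n_Cl₂/√M_Cl₂) / (n_Cl₂/√M_Cl₂ + n_UF₆/√M_UF₆)
= (1.30/√70.90) / (1.30/√70.90 + 3.89/√352.02) = 0.1544/(0.1544 + 0.2073) = 0.427.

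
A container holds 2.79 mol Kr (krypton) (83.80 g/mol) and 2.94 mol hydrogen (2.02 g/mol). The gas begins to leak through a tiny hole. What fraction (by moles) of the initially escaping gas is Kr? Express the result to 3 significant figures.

0.128

Rate_i ∝ x_i/√M_i (Graham's law weighted by mole fraction), so the effusate composition follows n_i/√M_i.
Mole fraction of Kr in the effusate = (n_Kr/√M_Kr) / (n_Kr/√M_Kr + n_H₂/√M_H₂)
= (2.79/√83.80) / (2.79/√83.80 + 2.94/√2.02) = 0.3048/(0.3048 + 2.069) = 0.128.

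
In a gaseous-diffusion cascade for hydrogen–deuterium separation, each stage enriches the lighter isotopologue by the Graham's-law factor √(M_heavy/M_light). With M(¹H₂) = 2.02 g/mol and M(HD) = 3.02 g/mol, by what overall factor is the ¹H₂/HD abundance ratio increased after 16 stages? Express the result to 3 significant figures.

25.0

After 16 stages the ratio has grown by (√(3.02/2.02))^16 = (3.02/2.02)^(16/2).
= 1.49505^8 = 25.0.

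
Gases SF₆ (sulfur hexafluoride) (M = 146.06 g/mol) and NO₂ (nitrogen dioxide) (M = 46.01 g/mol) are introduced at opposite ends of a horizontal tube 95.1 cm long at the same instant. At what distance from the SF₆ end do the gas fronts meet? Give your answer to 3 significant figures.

34.2 cm

Graham's law gives d_SF₆/d_NO₂ = rate_SF₆/rate_NO₂ = √(M_NO₂/M_SF₆) = √(46.01/146.06) = 0.5613.
With d_SF₆ + d_NO₂ = 95.1 cm, d_NO₂ = 95.1/(1 + 0.5613) = 60.91 cm.
d_SF₆ = 95.1 − 60.91 = 34.2 cm.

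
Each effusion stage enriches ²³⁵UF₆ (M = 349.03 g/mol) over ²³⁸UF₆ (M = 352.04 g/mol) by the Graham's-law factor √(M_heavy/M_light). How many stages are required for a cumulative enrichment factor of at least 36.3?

837

Single-stage factor α = √(352.04/349.03), so ln α = ½ ln(1.00862) = 0.004293.
Need α^N ≥ 36.3 ⇒ N ≥ ln(36.3) / ln α = 3.592 / 0.004293 = 836.58.
Rounding up, N = 837 stages.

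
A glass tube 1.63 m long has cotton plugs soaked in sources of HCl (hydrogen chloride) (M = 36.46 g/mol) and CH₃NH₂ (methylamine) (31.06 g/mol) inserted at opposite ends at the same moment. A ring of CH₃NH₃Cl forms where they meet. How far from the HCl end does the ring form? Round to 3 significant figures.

Graham's law gives d_HCl/d_CH₃NH₂ = rate_HCl/rate_CH₃NH₂ = √(M_CH₃NH₂/M_HCl) = √(31.06/36.46) = 0.9230.
With d_HCl + d_CH₃NH₂ = 1.63 m, d_CH₃NH₂ = 1.63/(1 + 0.9230) = 0.8476 m.
d_HCl = 1.63 − 0.8476 = 0.782 m.

0.782 m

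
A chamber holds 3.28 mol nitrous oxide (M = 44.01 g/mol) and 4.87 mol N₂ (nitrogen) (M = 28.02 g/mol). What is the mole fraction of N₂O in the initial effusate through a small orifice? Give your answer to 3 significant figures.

Rate_i ∝ x_i/√M_i (Graham's law weighted by mole fraction), so the effusate composition follows n_i/√M_i.
So x_N₂O in the escaping gas = (n_N₂O/√M_N₂O) / Σ(n_i/√M_i)
= (3.28/√44.01) / (3.28/√44.01 + 4.87/√28.02) = 0.4944/(0.4944 + 0.9200) = 0.350.

0.350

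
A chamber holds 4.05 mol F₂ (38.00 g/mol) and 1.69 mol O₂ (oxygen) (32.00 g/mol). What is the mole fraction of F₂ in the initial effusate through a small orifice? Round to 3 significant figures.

Effusion rate of each component ∝ n_i/√M_i (partial pressure × 1/√M).
Mole fraction of F₂ in the effusate = (n_F₂/√M_F₂) / (n_F₂/√M_F₂ + n_O₂/√M_O₂)
= (4.05/√38.00) / (4.05/√38.00 + 1.69/√32.00) = 0.6570/(0.6570 + 0.2988) = 0.687.

0.687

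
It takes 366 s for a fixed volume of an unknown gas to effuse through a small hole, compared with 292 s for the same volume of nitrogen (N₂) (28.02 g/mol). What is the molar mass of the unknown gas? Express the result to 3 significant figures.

Graham's law gives t_X/t_N₂ = √(M_X/M_N₂).
366/292 = 1.253 = √(M_X/28.02)
M_X = 28.02 × 1.253² = 28.02 × 1.571 = 44.0 g/mol

44.0 g/mol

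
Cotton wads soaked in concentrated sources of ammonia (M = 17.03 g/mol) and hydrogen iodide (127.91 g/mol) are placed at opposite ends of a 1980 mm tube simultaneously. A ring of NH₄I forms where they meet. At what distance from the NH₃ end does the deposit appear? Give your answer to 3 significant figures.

The fronts meet when d_NH₃ + d_HI = L with d_NH₃/d_HI = √(M_HI/M_NH₃) (Graham's law). Here √(M_HI/M_NH₃) = √(127.91/17.03) = 2.741.
With d_NH₃ + d_HI = 1980 mm, d_HI = 1980/(1 + 2.741) = 529.3 mm.
d_NH₃ = 1980 − 529.3 = 1450 mm.

1450 mm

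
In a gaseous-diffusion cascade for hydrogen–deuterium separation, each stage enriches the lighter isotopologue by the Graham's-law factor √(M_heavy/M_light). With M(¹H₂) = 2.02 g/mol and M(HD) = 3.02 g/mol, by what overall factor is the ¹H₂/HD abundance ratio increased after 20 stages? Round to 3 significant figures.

55.8

The single-stage factor is √(M_heavy/M_light), so 20 stages give [√(3.02/2.02)]^20 = (3.02/2.02)^(20/2).
= 1.49505^10 = 55.8.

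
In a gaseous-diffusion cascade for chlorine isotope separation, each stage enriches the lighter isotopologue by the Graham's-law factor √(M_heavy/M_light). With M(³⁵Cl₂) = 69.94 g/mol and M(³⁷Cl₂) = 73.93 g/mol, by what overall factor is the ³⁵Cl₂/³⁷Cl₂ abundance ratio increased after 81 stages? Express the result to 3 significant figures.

9.46

Each stage multiplies the ratio by α = √(73.93/69.94), so after 81 stages the overall factor is α^81 = (73.93/69.94)^(81/2).
= 1.05705^(81/2) = 9.46.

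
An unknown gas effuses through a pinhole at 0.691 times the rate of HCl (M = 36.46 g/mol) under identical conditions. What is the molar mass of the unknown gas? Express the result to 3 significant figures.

76.4 g/mol

From Graham's law, rate_X/rate_HCl = √(M_HCl/M_X).
0.691 = √(36.46/M_X)
M_X = 36.46 / 0.691² = 36.46 / 0.4775 = 76.4 g/mol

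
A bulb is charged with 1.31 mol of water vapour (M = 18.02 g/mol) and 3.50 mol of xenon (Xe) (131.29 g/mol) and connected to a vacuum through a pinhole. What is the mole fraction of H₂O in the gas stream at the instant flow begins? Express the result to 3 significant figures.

0.503

Effusion rate of each component ∝ n_i/√M_i (partial pressure × 1/√M).
So x_H₂O in the escaping gas = (n_H₂O/√M_H₂O) / Σ(n_i/√M_i)
= (1.31/√18.02) / (1.31/√18.02 + 3.50/√131.29) = 0.3086/(0.3086 + 0.3055) = 0.503.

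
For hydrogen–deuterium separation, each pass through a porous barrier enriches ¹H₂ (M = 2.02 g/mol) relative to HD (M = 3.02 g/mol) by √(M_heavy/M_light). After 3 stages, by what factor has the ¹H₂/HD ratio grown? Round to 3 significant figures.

Each stage multiplies the ratio by α = √(3.02/2.02), so after 3 stages the overall factor is α^3 = (3.02/2.02)^(3/2).
= 1.49505^(3/2) = 1.83.

1.83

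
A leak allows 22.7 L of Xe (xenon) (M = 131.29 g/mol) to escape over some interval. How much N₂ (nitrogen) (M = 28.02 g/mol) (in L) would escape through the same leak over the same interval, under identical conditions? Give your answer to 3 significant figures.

By Graham's law, rate_N₂/rate_Xe = √(M_Xe/M_N₂) = √(131.29/28.02) = √4.686 = 2.165.
So the volume for N₂ is 22.7 × 2.165 = 49.1 L.

49.1 L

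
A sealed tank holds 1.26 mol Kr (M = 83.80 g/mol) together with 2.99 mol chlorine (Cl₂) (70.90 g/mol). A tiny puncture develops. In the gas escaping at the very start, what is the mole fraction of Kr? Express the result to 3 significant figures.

Effusion rate of each component ∝ n_i/√M_i (partial pressure × 1/√M).
Mole fraction of Kr in the effusate = (n_Kr/√M_Kr) / (n_Kr/√M_Kr + n_Cl₂/√M_Cl₂)
= (1.26/√83.80) / (1.26/√83.80 + 2.99/√70.90) = 0.1376/(0.1376 + 0.3551) = 0.279.

0.279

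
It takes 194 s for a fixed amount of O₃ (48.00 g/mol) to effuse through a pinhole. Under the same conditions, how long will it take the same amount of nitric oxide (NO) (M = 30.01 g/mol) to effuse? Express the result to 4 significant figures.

Graham's law gives t_NO/t_O₃ = √(M_NO/M_O₃) = √(30.01/48.00) = √0.6252 = 0.7907.
So the time for NO is 194 × 0.7907 = 153.4 s.

153.4 s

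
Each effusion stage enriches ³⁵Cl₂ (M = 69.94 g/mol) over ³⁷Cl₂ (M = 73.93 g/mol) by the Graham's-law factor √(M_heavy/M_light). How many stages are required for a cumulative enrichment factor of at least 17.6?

Per stage α = (73.93/69.94)^(1/2) = 1.05705^0.5, giving ln α = 0.02774.
Need α^N ≥ 17.6 ⇒ N ≥ ln(17.6) / ln α = 2.868 / 0.02774 = 103.38.
So at least 104 stages are needed.

104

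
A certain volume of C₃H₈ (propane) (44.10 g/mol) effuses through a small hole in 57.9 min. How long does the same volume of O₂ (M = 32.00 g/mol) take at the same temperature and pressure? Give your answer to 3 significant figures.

By Graham's law, t_O₂/t_C₃H₈ = √(M_O₂/M_C₃H₈) = √(32.00/44.10) = √0.7256 = 0.8518.
So the time for O₂ is 57.9 × 0.8518 = 49.3 min.

49.3 min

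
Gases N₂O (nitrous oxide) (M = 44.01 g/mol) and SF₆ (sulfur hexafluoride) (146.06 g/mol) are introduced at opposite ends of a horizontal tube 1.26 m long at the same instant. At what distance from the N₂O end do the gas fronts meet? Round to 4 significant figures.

Graham's law gives d_N₂O/d_SF₆ = rate_N₂O/rate_SF₆ = √(M_SF₆/M_N₂O) = √(146.06/44.01) = 1.822.
With d_N₂O + d_SF₆ = 1.26 m, d_SF₆ = 1.26/(1 + 1.822) = 0.4465 m.
d_N₂O = 1.26 − 0.4465 = 0.8135 m.

0.8135 m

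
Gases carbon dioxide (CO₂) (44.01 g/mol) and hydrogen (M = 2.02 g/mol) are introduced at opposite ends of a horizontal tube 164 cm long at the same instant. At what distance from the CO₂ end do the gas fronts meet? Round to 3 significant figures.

28.9 cm

In equal time, each gas travels a distance ∝ its rate ∝ 1/√M, so d_CO₂/d_H₂ = √(M_H₂/M_CO₂) = √(2.02/44.01) = 0.2142.
With d_CO₂ + d_H₂ = 164 cm, d_H₂ = 164/(1 + 0.2142) = 135.1 cm.
d_CO₂ = 164 − 135.1 = 28.9 cm.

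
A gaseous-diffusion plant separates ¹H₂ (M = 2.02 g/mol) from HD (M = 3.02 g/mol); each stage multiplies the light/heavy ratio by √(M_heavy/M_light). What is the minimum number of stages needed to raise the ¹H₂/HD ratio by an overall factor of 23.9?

Single-stage factor α = √(3.02/2.02), so ln α = ½ ln(1.49505) = 0.2011.
Need α^N ≥ 23.9 ⇒ N ≥ ln(23.9) / ln α = 3.174 / 0.2011 = 15.78.
Minimum whole number of stages: N = 16.

16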